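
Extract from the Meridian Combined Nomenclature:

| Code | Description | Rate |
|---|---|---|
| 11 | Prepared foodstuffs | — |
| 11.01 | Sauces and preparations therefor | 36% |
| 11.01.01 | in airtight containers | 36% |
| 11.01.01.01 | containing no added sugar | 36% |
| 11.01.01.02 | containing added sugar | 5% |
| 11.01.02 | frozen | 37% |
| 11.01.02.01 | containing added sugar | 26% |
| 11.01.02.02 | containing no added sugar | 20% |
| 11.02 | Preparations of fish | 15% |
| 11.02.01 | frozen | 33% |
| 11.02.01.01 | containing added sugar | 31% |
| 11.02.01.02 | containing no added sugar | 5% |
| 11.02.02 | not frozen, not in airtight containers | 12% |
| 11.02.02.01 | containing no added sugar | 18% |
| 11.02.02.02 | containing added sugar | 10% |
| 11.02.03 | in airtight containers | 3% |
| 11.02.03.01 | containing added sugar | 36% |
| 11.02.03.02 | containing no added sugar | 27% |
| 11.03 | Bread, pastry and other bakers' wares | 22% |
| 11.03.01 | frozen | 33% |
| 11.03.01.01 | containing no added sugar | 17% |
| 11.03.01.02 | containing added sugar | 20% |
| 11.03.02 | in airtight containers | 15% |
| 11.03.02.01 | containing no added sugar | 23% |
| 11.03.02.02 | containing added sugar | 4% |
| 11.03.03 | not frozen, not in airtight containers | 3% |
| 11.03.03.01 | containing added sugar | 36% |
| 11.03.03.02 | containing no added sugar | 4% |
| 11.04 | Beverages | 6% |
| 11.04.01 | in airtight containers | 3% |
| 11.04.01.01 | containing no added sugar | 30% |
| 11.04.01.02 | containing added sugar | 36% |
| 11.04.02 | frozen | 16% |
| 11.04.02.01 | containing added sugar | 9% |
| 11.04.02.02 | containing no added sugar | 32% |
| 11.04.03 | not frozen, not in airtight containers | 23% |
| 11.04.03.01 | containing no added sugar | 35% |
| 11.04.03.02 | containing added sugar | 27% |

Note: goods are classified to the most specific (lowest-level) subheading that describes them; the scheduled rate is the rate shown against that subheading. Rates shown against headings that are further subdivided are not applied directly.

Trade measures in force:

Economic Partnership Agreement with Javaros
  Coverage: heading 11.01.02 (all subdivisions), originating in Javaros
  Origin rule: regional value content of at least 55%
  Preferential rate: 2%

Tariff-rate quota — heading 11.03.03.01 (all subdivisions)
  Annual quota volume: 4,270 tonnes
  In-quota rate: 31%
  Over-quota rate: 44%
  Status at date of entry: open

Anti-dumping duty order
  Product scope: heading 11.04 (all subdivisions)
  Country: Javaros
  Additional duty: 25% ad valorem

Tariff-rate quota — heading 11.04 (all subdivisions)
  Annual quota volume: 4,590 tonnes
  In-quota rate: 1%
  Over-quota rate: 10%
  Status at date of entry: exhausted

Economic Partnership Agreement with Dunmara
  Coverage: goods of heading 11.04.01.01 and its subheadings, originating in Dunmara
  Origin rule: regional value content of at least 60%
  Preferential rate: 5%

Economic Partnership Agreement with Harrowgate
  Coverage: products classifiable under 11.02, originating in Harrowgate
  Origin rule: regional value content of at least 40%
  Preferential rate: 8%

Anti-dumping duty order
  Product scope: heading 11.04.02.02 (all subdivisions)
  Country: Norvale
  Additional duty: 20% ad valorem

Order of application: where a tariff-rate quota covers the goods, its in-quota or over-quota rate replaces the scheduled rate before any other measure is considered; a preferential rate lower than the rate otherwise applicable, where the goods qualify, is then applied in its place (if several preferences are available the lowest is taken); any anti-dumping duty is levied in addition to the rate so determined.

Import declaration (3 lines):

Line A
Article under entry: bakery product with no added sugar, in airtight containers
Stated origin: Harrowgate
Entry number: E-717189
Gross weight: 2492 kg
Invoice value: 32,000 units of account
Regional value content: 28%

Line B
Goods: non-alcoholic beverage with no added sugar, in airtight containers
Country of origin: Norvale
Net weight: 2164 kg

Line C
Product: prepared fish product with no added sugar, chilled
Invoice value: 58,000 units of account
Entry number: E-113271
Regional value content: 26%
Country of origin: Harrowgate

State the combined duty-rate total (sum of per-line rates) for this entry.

Line A: bakery product → 11.03; in airtight containers → 11.03.02; with no added sugar → 11.03.02.01. Scheduled 23%. Harrowgate agreement on 11.02: 11.03.02.01 not covered. → 23%.
Line B: non-alcoholic beverage → 11.04; in airtight containers → 11.04.01; with no added sugar → 11.04.01.01. Scheduled 30%. quota on 11.04 exhausted → over-quota 10%. → 10%.
Line C: prepared fish product → 11.02; chilled → 11.02.02; with no added sugar → 11.02.02.01. Scheduled 18%. Harrowgate agreement on 11.02: RVC < 40%. → 18%.
Sum: 23% + 10% + 18% = 51%.

51%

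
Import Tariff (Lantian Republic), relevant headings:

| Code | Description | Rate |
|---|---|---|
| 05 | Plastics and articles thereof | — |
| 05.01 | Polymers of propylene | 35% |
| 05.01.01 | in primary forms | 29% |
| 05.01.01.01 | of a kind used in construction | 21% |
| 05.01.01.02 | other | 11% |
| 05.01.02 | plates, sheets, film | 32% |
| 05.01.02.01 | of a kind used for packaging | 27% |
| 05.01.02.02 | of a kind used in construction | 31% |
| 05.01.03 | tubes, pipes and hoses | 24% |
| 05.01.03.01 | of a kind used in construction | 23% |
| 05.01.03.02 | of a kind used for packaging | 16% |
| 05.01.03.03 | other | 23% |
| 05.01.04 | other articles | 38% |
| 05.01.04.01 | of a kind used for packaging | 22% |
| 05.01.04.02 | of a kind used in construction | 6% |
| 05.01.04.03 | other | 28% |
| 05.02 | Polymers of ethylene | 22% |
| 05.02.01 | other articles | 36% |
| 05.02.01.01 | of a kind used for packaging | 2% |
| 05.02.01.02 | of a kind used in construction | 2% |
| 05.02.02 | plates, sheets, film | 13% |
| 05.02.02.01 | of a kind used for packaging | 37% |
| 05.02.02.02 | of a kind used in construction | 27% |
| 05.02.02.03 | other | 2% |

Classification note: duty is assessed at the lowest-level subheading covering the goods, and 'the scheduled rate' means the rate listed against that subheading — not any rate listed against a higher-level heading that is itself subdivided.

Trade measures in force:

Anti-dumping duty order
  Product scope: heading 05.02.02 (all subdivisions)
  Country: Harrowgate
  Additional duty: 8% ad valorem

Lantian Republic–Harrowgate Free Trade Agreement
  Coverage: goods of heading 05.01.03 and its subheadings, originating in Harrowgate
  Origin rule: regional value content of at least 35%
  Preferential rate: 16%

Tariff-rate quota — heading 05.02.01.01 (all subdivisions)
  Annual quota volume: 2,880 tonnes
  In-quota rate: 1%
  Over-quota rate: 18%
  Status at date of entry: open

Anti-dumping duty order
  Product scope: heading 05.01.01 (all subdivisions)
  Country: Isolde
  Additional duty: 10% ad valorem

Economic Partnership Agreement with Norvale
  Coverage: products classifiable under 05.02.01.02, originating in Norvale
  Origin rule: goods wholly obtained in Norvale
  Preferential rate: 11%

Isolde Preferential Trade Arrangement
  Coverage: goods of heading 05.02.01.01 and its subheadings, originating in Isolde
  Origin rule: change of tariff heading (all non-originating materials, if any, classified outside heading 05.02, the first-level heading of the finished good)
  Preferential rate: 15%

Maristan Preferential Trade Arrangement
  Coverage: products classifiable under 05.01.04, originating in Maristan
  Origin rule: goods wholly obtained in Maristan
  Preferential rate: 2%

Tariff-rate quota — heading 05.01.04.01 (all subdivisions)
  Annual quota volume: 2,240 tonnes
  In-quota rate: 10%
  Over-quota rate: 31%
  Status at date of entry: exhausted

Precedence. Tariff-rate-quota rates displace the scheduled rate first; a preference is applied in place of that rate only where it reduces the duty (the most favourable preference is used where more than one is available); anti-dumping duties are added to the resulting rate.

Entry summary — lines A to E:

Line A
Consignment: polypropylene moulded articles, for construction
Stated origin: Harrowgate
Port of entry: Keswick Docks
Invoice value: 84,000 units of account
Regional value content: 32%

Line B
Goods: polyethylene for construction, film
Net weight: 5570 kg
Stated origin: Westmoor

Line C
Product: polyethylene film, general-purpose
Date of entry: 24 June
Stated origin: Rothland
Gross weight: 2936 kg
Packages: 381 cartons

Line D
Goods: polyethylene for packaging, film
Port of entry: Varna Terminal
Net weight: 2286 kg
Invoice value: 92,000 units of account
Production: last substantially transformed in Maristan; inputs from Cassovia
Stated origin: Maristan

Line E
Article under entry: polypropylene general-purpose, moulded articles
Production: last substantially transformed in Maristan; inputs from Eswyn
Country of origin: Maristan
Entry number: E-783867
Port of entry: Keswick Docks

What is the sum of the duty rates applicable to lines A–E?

Line A: polypropylene → 05.01; moulded articles → 05.01.04; for construction → 05.01.04.02. Scheduled 6%. Harrowgate agreement on 05.01.03: 05.01.04.02 not covered. → 6%.
Line B: polyethylene → 05.02; film → 05.02.02; for construction → 05.02.02.02. Scheduled 27%. No special measure applies. → 27%.
Line C: polyethylene → 05.02; film → 05.02.02; general-purpose → 05.02.02.03. Scheduled 2%. No special measure applies. → 2%.
Line D: polyethylene → 05.02; film → 05.02.02; for packaging → 05.02.02.01. Scheduled 37%. Maristan agreement on 05.01.04: 05.02.02.01 not covered. → 37%.
Line E: polypropylene → 05.01; moulded articles → 05.01.04; general-purpose → 05.01.04.03. Scheduled 28%. Maristan agreement on 05.01.04: not wholly obtained. → 28%.
Sum: 6% + 27% + 2% + 37% + 28% = 100%.

100%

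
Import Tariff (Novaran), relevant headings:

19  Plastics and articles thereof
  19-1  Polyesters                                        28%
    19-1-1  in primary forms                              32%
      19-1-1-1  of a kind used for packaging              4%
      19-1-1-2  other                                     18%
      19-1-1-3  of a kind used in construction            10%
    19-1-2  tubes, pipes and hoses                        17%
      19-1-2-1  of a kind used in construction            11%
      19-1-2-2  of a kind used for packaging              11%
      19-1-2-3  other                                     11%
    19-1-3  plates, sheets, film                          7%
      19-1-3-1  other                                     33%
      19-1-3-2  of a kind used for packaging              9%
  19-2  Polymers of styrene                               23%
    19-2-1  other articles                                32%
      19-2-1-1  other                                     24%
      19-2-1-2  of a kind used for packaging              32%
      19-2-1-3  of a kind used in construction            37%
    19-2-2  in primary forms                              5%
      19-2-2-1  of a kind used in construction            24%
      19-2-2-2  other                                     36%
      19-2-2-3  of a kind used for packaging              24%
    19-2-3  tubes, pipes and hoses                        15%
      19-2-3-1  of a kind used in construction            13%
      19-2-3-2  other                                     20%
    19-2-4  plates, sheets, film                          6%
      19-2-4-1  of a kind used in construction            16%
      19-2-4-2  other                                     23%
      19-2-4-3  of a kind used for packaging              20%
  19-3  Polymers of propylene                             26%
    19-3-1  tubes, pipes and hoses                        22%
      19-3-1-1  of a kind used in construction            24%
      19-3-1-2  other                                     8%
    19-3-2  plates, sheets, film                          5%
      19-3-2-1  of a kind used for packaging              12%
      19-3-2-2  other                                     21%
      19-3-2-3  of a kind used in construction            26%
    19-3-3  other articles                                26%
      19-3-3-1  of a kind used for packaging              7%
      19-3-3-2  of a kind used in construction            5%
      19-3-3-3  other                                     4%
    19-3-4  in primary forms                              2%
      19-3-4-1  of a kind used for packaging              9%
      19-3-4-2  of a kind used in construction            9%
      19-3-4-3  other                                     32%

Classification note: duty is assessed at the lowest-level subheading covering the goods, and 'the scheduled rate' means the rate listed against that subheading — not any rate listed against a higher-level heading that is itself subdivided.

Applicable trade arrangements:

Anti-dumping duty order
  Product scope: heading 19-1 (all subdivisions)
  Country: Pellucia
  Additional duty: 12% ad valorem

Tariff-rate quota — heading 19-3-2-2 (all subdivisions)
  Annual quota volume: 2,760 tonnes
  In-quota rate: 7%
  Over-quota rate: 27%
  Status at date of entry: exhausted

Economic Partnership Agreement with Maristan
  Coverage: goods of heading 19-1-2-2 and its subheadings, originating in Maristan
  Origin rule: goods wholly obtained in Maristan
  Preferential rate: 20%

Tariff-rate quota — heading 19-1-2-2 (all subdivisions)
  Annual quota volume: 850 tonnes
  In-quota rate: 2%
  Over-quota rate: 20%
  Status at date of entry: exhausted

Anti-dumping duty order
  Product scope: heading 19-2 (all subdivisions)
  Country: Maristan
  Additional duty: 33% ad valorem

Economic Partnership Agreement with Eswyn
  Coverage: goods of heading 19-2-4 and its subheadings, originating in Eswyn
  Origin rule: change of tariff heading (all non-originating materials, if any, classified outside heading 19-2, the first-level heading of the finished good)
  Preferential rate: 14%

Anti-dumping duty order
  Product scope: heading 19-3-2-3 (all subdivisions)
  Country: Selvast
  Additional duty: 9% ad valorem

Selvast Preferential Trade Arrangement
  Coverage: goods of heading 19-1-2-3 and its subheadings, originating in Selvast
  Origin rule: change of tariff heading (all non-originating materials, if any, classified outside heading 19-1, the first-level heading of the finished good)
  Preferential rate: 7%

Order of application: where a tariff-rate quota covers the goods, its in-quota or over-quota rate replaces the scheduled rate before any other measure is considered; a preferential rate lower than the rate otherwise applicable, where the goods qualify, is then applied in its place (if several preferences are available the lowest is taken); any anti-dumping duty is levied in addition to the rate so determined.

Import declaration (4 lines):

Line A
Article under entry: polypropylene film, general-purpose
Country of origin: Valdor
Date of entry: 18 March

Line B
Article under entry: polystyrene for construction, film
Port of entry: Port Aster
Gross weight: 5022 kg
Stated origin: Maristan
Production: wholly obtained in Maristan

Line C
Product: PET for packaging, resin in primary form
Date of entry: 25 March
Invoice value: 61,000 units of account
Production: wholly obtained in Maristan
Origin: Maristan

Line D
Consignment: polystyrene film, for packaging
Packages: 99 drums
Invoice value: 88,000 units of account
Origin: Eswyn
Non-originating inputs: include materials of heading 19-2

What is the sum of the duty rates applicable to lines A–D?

100%

Line A: polypropylene → 19-3; film → 19-3-2; general-purpose → 19-3-2-2. Scheduled 21%. quota on 19-3-2-2 exhausted → over-quota 27%. → 27%.
Line B: polystyrene → 19-2; film → 19-2-4; for construction → 19-2-4-1. Scheduled 16%. Maristan agreement on 19-1-2-2: 19-2-4-1 not covered; anti-dumping (Maristan, 19-2): +33%; total 16% + 33% = 49%. → 49%.
Line C: PET → 19-1; resin in primary form → 19-1-1; for packaging → 19-1-1-1. Scheduled 4%. Maristan agreement on 19-1-2-2: 19-1-1-1 not covered. → 4%.
Line D: polystyrene → 19-2; film → 19-2-4; for packaging → 19-2-4-3. Scheduled 20%. Eswyn agreement on 19-2-4: CTH not met. → 20%.
Sum: 27% + 49% + 4% + 20% = 100%.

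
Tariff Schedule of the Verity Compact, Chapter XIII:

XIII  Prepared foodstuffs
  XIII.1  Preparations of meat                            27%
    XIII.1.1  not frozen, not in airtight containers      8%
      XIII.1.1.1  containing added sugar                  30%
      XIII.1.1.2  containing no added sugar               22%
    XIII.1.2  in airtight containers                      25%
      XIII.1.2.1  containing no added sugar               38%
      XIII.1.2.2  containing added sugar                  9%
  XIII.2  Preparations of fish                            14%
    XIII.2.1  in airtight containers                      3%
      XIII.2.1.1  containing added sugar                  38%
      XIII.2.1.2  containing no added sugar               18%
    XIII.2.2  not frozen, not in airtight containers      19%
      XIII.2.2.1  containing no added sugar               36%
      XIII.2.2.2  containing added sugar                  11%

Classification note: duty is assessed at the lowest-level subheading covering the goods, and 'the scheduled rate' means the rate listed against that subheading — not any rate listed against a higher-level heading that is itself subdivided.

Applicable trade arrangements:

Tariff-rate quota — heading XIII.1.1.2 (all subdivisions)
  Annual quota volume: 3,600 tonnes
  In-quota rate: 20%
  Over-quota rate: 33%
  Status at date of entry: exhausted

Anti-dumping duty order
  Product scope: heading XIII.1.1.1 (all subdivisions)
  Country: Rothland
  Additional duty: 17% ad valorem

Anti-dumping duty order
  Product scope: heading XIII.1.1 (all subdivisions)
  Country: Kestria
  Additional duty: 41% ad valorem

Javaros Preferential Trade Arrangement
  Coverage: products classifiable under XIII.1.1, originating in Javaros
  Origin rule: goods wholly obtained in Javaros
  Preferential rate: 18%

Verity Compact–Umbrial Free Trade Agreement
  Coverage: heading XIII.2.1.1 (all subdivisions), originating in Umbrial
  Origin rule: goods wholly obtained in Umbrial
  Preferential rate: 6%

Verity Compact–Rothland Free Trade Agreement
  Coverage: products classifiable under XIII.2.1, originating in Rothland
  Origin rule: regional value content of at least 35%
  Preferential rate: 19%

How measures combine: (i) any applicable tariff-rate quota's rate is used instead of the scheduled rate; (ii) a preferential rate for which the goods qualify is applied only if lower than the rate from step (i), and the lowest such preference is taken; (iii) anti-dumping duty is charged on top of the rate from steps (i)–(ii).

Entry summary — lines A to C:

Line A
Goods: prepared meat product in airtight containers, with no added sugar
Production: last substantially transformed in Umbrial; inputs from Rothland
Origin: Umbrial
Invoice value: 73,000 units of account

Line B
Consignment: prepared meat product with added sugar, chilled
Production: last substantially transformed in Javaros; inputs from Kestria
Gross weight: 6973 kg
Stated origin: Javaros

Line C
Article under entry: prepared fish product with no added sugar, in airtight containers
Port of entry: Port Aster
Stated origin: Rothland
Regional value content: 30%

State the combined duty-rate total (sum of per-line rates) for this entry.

86%

Line A: prepared meat product → XIII.1; in airtight containers → XIII.1.2; with no added sugar → XIII.1.2.1. Scheduled 38%. Umbrial agreement on XIII.2.1.1: XIII.1.2.1 not covered. → 38%.
Line B: prepared meat product → XIII.1; chilled → XIII.1.1; with added sugar → XIII.1.1.1. Scheduled 30%. Javaros agreement on XIII.1.1: not wholly obtained. → 30%.
Line C: prepared fish product → XIII.2; in airtight containers → XIII.2.1; with no added sugar → XIII.2.1.2. Scheduled 18%. Rothland agreement on XIII.2.1: RVC < 35%. → 18%.
Sum: 38% + 30% + 18% = 86%.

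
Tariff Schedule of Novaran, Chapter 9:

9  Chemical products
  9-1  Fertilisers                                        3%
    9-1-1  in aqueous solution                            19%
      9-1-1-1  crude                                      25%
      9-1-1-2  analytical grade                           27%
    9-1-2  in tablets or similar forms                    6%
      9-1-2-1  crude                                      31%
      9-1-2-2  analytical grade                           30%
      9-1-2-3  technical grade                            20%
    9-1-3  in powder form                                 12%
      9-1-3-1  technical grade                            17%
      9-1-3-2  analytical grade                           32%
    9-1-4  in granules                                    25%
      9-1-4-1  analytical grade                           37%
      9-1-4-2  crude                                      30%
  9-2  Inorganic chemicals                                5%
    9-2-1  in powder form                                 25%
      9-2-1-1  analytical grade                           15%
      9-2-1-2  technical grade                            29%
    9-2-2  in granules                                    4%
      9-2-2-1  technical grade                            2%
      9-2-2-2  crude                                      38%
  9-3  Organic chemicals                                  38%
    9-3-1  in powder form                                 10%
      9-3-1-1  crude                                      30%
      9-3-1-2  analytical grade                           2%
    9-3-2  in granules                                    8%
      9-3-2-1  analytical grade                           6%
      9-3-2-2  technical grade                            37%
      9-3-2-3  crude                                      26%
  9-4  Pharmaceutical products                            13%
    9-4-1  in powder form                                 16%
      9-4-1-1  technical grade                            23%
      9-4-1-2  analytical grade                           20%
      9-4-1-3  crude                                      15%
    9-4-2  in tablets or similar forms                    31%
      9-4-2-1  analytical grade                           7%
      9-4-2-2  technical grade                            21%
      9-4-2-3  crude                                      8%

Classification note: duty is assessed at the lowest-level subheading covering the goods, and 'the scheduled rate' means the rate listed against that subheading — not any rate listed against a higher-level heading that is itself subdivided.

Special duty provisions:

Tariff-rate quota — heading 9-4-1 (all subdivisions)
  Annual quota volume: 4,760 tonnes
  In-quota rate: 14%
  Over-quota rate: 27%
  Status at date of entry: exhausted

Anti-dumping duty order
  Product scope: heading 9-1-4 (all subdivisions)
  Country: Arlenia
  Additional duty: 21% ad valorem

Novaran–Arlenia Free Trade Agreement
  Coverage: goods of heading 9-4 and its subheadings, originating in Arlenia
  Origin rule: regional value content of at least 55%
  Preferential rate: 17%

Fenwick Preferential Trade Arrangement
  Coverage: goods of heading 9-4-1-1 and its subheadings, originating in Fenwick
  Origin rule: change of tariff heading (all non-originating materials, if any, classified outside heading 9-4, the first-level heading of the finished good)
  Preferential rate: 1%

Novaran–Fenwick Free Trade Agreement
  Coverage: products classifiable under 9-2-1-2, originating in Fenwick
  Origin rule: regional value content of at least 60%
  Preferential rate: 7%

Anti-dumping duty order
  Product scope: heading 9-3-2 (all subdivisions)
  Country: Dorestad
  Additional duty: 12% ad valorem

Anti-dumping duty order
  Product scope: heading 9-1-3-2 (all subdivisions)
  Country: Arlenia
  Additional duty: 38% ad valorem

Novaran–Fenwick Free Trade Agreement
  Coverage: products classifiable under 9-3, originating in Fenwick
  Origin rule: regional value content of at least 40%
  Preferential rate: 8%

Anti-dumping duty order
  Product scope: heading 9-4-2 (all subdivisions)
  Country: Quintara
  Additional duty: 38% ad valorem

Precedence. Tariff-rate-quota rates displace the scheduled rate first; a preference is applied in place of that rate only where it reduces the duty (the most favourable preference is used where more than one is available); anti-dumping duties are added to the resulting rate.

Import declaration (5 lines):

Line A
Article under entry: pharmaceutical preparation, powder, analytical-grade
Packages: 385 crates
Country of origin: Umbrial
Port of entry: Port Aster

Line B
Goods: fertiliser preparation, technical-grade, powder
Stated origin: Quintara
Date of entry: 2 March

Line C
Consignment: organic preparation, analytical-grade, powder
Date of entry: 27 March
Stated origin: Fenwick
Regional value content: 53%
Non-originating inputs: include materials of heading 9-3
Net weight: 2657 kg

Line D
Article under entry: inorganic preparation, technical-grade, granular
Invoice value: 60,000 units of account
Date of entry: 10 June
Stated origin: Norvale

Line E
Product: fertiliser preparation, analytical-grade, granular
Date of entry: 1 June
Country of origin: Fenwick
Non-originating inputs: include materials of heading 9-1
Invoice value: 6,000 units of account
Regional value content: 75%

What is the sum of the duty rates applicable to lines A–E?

85%

Line A: pharmaceutical → 9-4; powder → 9-4-1; analytical-grade → 9-4-1-2. Scheduled 20%. quota on 9-4-1 exhausted → over-quota 27%. → 27%.
Line B: fertiliser → 9-1; powder → 9-1-3; technical-grade → 9-1-3-1. Scheduled 17%. No special measure applies. → 17%.
Line C: organic → 9-3; powder → 9-3-1; analytical-grade → 9-3-1-2. Scheduled 2%. Fenwick agreement on 9-4-1-1: 9-3-1-2 not covered; Fenwick agreement on 9-2-1-2: 9-3-1-2 not covered; Fenwick agreement on 9-3: RVC ≥ 40% → 8% available; preference 8% not lower than 2% → no reduction. → 2%.
Line D: inorganic → 9-2; granular → 9-2-2; technical-grade → 9-2-2-1. Scheduled 2%. No special measure applies. → 2%.
Line E: fertiliser → 9-1; granular → 9-1-4; analytical-grade → 9-1-4-1. Scheduled 37%. Fenwick agreement on 9-4-1-1: 9-1-4-1 not covered; Fenwick agreement on 9-2-1-2: 9-1-4-1 not covered; Fenwick agreement on 9-3: 9-1-4-1 not covered. → 37%.
Sum: 27% + 17% + 2% + 2% + 37% = 85%.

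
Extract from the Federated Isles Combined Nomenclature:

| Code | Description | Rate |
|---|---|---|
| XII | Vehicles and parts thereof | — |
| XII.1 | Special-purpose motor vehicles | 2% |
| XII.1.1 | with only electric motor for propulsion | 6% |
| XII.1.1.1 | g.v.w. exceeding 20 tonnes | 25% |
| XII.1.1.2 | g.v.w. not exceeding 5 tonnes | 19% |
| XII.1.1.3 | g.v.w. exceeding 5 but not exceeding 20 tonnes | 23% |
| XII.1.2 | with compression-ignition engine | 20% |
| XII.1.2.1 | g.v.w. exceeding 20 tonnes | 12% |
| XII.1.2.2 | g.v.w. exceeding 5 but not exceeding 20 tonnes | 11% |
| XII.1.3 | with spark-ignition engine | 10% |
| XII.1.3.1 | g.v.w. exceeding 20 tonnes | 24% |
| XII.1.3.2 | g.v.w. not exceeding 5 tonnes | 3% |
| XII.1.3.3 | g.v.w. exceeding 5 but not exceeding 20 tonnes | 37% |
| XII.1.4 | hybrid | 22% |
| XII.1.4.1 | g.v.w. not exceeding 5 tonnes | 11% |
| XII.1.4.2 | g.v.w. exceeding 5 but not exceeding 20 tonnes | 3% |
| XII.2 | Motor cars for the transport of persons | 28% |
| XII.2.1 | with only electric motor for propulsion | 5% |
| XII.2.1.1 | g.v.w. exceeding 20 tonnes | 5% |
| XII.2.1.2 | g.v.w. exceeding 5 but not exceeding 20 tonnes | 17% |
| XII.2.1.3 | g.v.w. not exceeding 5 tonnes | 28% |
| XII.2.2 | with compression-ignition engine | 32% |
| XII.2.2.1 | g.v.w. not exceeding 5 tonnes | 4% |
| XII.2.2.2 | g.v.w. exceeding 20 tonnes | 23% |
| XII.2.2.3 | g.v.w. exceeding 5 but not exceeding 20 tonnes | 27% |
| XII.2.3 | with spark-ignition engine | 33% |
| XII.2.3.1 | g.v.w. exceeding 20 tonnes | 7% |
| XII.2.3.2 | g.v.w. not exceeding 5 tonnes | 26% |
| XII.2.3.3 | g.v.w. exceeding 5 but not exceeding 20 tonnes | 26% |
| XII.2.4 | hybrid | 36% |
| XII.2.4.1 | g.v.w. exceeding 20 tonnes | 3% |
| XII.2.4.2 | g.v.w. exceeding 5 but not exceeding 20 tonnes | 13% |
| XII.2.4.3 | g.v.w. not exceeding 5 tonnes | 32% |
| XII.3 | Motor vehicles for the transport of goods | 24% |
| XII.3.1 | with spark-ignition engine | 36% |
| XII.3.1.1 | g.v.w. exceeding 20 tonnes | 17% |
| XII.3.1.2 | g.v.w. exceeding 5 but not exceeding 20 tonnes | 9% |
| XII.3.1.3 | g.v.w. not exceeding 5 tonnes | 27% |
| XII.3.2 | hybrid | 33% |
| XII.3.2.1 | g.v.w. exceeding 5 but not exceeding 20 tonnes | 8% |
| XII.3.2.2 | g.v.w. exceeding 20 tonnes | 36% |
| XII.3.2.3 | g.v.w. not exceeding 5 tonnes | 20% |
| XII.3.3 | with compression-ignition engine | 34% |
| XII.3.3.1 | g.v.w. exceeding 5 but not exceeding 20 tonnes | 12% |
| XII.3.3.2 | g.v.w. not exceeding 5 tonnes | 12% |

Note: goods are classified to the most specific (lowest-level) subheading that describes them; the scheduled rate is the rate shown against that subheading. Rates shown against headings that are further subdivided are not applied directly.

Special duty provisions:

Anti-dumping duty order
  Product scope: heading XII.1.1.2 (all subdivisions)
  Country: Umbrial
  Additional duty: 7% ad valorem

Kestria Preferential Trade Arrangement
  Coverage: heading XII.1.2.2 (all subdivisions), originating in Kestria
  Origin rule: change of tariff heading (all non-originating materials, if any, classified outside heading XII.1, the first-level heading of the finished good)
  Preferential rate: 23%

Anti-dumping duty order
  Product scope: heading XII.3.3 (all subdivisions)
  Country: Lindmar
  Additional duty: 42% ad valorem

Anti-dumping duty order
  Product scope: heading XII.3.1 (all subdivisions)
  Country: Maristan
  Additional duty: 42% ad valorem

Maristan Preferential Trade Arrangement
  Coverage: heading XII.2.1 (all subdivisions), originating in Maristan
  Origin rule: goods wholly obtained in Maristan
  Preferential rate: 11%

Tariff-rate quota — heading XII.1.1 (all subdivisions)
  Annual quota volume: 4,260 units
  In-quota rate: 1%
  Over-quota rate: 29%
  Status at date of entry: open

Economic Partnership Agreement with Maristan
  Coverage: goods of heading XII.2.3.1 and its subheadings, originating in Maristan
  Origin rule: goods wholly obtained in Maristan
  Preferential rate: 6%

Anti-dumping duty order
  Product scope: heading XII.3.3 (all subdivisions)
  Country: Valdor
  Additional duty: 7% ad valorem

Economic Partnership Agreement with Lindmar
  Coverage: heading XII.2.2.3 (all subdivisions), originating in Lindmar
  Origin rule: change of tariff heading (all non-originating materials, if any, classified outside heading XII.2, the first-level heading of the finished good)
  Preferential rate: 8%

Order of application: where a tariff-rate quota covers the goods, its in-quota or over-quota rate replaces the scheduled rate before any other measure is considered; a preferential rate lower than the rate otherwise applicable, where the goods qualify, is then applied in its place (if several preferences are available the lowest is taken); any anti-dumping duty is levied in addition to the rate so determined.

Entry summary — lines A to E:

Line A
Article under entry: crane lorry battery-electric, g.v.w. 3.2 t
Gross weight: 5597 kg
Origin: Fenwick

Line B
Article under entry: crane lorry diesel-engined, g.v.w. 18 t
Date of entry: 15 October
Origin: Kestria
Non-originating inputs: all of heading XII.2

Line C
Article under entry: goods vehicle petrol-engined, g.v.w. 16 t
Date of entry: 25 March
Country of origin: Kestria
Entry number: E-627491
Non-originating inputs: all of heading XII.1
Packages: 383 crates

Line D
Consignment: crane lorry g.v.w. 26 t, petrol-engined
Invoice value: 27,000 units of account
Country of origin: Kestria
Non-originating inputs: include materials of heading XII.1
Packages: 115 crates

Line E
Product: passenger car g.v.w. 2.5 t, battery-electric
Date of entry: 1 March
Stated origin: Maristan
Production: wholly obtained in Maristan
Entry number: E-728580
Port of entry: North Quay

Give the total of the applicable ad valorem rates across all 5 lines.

56%

Line A: crane lorry → XII.1; battery-electric → XII.1.1; g.v.w. 3.2 t → XII.1.1.2. Scheduled 19%. quota on XII.1.1 open → in-quota 1%. → 1%.
Line B: crane lorry → XII.1; diesel-engined → XII.1.2; g.v.w. 18 t → XII.1.2.2. Scheduled 11%. Kestria agreement on XII.1.2.2: CTH met → 23% available; preference 23% not lower than 11% → no reduction. → 11%.
Line C: goods vehicle → XII.3; petrol-engined → XII.3.1; g.v.w. 16 t → XII.3.1.2. Scheduled 9%. Kestria agreement on XII.1.2.2: XII.3.1.2 not covered. → 9%.
Line D: crane lorry → XII.1; petrol-engined → XII.1.3; g.v.w. 26 t → XII.1.3.1. Scheduled 24%. Kestria agreement on XII.1.2.2: XII.1.3.1 not covered. → 24%.
Line E: passenger car → XII.2; battery-electric → XII.2.1; g.v.w. 2.5 t → XII.2.1.3. Scheduled 28%. Maristan agreement on XII.2.1: wholly obtained → 11% available; Maristan agreement on XII.2.3.1: XII.2.1.3 not covered; preferential 11%. → 11%.
Sum: 1% + 11% + 9% + 24% + 11% = 56%.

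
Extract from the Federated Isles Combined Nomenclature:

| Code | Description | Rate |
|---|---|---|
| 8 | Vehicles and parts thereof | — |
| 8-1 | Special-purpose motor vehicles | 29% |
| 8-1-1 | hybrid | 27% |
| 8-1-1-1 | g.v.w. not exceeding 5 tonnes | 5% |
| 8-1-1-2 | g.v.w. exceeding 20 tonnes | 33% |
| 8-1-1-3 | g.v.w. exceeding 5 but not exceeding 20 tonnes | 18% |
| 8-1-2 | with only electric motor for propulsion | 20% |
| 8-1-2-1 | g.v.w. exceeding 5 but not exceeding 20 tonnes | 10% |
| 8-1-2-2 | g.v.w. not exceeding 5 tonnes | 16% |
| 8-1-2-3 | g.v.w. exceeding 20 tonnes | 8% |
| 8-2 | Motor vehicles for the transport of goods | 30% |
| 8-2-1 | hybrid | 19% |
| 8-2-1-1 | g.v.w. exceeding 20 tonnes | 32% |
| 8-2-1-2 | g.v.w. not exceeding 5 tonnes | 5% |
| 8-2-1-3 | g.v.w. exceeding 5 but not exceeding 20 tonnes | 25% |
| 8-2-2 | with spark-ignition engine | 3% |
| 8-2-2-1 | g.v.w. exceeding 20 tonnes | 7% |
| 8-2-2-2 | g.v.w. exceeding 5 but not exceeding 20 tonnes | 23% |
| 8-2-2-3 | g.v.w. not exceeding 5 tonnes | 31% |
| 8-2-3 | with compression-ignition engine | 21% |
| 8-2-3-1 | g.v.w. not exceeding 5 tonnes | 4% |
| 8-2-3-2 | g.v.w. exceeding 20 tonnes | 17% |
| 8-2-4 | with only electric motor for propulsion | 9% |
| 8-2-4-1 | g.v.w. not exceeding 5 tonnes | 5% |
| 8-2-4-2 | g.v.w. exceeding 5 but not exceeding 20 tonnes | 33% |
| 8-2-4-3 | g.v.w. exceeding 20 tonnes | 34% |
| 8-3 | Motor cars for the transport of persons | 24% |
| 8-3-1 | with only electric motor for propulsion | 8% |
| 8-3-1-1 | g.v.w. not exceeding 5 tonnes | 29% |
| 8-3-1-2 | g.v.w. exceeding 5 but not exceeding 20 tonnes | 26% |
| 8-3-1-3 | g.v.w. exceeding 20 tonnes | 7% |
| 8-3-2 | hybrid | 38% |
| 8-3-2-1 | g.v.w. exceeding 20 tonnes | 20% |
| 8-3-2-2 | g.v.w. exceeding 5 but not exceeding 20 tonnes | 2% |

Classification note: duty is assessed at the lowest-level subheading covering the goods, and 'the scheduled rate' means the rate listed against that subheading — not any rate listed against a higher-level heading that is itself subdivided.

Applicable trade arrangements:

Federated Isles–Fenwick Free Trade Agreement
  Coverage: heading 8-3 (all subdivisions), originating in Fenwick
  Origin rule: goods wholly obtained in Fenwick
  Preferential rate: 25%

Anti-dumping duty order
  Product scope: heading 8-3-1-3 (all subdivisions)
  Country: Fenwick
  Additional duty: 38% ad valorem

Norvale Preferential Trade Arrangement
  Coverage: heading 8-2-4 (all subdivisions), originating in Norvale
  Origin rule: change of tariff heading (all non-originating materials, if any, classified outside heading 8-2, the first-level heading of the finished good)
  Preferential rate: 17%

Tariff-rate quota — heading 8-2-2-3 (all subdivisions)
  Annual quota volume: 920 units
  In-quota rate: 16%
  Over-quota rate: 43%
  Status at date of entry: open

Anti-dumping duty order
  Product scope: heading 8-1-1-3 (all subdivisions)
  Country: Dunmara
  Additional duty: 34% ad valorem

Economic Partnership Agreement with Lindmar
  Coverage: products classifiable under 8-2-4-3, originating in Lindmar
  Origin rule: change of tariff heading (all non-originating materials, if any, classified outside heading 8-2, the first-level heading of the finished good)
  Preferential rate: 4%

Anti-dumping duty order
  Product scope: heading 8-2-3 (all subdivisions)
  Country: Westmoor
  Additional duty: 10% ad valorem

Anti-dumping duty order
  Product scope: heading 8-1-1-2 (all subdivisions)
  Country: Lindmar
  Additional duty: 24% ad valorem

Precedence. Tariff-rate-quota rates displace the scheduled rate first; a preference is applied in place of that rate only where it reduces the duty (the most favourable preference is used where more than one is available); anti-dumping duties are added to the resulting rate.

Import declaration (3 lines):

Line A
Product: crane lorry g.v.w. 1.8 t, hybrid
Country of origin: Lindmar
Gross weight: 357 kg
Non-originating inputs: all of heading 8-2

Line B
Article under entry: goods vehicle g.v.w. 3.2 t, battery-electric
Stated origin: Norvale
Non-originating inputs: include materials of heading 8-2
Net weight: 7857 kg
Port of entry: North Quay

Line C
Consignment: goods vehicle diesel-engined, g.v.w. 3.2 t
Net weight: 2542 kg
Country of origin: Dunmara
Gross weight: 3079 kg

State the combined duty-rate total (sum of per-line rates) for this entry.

14%

Line A: crane lorry → 8-1; hybrid → 8-1-1; g.v.w. 1.8 t → 8-1-1-1. Scheduled 5%. Lindmar agreement on 8-2-4-3: 8-1-1-1 not covered. → 5%.
Line B: goods vehicle → 8-2; battery-electric → 8-2-4; g.v.w. 3.2 t → 8-2-4-1. Scheduled 5%. Norvale agreement on 8-2-4: CTH not met. → 5%.
Line C: goods vehicle → 8-2; diesel-engined → 8-2-3; g.v.w. 3.2 t → 8-2-3-1. Scheduled 4%. No special measure applies. → 4%.
Sum: 5% + 5% + 4% = 14%.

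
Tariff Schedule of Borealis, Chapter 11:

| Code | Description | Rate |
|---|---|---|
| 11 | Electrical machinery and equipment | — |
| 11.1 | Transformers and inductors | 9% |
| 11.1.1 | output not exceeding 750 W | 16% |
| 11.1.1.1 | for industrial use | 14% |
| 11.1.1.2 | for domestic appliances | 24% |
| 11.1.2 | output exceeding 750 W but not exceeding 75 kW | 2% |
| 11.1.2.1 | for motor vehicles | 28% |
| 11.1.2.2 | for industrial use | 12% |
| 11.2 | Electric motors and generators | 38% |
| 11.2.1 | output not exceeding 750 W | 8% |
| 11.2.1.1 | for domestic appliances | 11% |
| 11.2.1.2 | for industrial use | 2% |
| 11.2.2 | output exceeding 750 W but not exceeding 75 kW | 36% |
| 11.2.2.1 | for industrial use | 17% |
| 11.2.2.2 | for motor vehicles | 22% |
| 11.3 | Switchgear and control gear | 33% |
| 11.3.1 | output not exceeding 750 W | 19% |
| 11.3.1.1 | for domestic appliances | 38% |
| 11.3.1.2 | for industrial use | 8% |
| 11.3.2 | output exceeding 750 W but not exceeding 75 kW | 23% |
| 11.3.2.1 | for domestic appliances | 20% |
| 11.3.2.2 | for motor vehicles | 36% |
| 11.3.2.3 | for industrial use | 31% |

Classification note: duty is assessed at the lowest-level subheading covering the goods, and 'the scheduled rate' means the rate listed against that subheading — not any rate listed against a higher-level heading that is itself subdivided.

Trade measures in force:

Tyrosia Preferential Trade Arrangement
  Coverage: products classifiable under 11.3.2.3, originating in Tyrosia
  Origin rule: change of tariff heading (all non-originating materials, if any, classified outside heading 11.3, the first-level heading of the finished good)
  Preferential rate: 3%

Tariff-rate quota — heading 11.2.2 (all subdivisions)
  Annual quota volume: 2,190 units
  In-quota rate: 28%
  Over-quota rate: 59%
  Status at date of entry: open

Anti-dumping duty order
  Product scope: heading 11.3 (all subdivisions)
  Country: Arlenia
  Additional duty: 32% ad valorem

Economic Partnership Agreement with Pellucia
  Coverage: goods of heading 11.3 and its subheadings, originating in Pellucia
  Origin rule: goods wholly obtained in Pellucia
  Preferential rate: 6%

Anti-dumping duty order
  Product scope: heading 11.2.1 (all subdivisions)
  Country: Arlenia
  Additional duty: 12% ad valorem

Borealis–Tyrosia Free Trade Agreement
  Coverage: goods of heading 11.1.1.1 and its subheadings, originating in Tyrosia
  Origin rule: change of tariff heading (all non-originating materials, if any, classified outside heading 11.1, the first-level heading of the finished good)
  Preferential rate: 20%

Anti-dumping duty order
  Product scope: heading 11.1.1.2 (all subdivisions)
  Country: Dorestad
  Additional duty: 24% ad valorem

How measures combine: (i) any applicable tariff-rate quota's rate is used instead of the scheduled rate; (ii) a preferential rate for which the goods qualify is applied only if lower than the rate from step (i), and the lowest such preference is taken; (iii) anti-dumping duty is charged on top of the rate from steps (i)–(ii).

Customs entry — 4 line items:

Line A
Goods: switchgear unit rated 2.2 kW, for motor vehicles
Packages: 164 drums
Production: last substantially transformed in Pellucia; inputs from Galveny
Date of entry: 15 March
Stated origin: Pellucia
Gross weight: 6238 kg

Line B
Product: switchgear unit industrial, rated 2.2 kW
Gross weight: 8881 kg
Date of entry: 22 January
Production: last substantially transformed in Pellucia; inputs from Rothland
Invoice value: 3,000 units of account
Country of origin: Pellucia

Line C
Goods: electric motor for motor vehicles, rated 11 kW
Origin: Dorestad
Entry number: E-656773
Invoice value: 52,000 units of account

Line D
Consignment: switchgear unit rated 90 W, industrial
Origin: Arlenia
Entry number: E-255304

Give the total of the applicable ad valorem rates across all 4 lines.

135%

Line A: switchgear unit → 11.3; rated 2.2 kW → 11.3.2; for motor vehicles → 11.3.2.2. Scheduled 36%. Pellucia agreement on 11.3: not wholly obtained. → 36%.
Line B: switchgear unit → 11.3; rated 2.2 kW → 11.3.2; industrial → 11.3.2.3. Scheduled 31%. Pellucia agreement on 11.3: not wholly obtained. → 31%.
Line C: electric motor → 11.2; rated 11 kW → 11.2.2; for motor vehicles → 11.2.2.2. Scheduled 22%. quota on 11.2.2 open → in-quota 28%. → 28%.
Line D: switchgear unit → 11.3; rated 90 W → 11.3.1; industrial → 11.3.1.2. Scheduled 8%. anti-dumping (Arlenia, 11.3): +32%; total 8% + 32% = 40%. → 40%.
Sum: 36% + 31% + 28% + 40% = 135%.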